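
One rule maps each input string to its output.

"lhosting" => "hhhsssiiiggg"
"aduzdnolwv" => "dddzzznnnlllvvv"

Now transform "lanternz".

The transformation: keep every other character starting from the second (positions 2nd, 4th, 6th, ...), then repeat every character 3 times.
"lanternz" → "atrz" → "aaatttrrrzzz".
(Check on "lhosting": → "hsig" → "hhhsssiiiggg" ✓)

aaatttrrrzzz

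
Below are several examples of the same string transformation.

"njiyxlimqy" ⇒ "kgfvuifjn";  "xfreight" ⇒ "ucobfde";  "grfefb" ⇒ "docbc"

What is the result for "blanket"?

yixkhb

Rule — delete the last character, then shift every letter 3 places backward in the alphabet (wrapping around).
"blanket" → "blanke" → "yixkhb".
(Check on "njiyxlimqy": → "njiyxlimq" → "kgfvuifjn" ✓)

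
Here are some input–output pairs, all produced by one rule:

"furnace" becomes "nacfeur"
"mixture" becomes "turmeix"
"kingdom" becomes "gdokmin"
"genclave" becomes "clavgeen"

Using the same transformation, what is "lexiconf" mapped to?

The transformation: swap the first and last characters, then move the first 3 characters to the end (rotate left by 3).
"lexiconf" → "fexiconl" → "iconlfex".

iconlfex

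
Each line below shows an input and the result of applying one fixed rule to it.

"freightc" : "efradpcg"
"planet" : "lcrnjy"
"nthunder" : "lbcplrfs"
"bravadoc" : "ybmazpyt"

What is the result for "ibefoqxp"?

Each output is the input with this applied: shift every letter 2 places backward in the alphabet (wrapping around), then swap the front and back halves of the string.
"ibefoqxp" → "movngzcd".

movngzcd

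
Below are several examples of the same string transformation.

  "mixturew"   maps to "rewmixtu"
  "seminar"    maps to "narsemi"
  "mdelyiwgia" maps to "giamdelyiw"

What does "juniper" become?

perjuni

Each output is the input with this applied: move the last 3 characters to the front (rotate right by 3).
For "juniper" the result is "perjuni".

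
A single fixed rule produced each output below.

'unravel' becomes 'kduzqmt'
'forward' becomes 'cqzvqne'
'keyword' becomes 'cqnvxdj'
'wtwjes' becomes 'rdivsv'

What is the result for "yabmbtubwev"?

Rule — reverse the string, then shift every letter 1 place backward in the alphabet (wrapping around).
Applying both steps to "yabmbtubwev": "vewbutbmbay", then "udvatsalazx".

udvatsalazx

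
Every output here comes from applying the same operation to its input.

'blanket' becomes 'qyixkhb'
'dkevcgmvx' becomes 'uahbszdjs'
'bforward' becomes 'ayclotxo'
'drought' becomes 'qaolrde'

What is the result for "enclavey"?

The transformation: move the last character to the front, then shift every letter 3 places backward in the alphabet (wrapping around).
Starting from "enclavey": after the first operation, "yenclave"; after the second, "vbkzixsb".

vbkzixsb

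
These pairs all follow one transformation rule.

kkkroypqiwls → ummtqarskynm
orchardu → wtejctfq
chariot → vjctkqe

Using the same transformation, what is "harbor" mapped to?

tctdqj

Each output is the input with this applied: swap the first and last characters, then shift every letter 2 places forward in the alphabet (wrapping around).
On "harbor": the first step gives "rarboh", and the second then gives "tctdqj".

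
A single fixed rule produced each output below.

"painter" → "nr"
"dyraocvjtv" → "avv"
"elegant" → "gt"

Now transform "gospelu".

Each output is the input with this applied: keep one character in every 3, starting at position 1 (positions 1st, 4th, 7th, ...), then delete the first character.
Starting from "gospelu": after the first operation, "gpu"; after the second, "pu".

pu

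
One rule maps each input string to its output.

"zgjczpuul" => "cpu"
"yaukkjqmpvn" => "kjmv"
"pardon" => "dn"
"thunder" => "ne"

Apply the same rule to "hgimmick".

Rule — keep every other character starting from the second (positions 2nd, 4th, 6th, ...), then delete the first character.
Starting from "hgimmick": after the first operation, "gmik"; after the second, "mik".
(Check on "thunder": → "hne" → "ne" ✓)

mik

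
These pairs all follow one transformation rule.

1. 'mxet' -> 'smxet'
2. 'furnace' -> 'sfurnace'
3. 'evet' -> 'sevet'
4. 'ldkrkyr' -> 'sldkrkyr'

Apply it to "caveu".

In each case the input is transformed by: prepend "s".
On "caveu" that produces "scaveu".

scaveu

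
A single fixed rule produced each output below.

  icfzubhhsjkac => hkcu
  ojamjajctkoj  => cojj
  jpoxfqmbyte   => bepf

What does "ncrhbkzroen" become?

Each output is the input with this applied: keep one character in every 3, starting at position 2 (positions 2nd, 5th, 8th, ...), then move the first 2 characters to the end (rotate left by 2).
Working it through for "ncrhbkzroen": intermediate "cbrn", final "rncb".

rncb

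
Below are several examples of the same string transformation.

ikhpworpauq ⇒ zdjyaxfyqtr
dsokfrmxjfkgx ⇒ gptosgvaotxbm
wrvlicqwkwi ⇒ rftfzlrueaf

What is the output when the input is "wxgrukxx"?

ggtdapgf

Each output is the input with this applied: shift every letter 9 places forward in the alphabet (wrapping around), then reverse the string.
Applying both steps to "wxgrukxx": "fgpadtgg", then "ggtdapgf".
(Check on "dsokfrmxjfkgx": → "mbxtoavgsotpg" → "gptosgvaotxbm" ✓)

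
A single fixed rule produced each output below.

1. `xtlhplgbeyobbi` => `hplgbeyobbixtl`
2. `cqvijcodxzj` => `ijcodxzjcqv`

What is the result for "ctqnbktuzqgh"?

nbktuzqghctq

In each case the input is transformed by: move the first 3 characters to the end (rotate left by 3).
On "ctqnbktuzqgh" that produces "nbktuzqghctq".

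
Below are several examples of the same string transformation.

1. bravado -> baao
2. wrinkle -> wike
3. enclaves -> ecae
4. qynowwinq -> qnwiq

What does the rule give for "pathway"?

Rule — keep every other character starting from the first (positions 1st, 3rd, 5th, ...).
"pathway" → "ptwy".

ptwy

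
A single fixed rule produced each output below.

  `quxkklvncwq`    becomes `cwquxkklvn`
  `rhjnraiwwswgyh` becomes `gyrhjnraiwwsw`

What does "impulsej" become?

The transformation: delete the last character, then move the last 2 characters to the front (rotate right by 2).
"impulsej" → "impulse" → "seimpul".
(Check on "rhjnraiwwswgyh": → "rhjnraiwwswgy" → "gyrhjnraiwwsw" ✓)

seimpul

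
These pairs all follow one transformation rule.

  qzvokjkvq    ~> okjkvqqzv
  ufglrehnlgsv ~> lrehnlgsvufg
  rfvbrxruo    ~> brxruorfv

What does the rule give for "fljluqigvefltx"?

luqigvefltxflj

Each output is the input with this applied: move the first 3 characters to the end (rotate left by 3).
"fljluqigvefltx" → "luqigvefltxflj".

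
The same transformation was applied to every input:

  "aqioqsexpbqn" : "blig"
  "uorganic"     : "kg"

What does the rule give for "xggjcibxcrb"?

Each output is the input with this applied: keep one character in every 3, starting at position 3 (positions 3rd, 6th, 9th, ...), then shift every letter 7 places backward in the alphabet (wrapping around).
On "xggjcibxcrb": the first step gives "gic", and the second then gives "zbv".

zbv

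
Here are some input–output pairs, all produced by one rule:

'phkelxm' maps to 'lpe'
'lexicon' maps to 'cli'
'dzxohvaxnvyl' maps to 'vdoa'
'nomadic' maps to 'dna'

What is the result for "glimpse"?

pgm

The transformation: move the last 3 characters to the front (rotate right by 3), then keep one character in every 3, starting at position 1 (positions 1st, 4th, 7th, ...).
Applying both steps to "glimpse": "pseglim", then "pgm".
(Check on "nomadic": → "dicnoma" → "dna" ✓)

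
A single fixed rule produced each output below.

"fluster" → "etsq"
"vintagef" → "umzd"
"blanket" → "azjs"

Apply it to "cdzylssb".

In each case the input is transformed by: keep every other character starting from the first (positions 1st, 3rd, 5th, ...), then shift every letter 1 place backward in the alphabet (wrapping around).
Starting from "cdzylssb": after the first operation, "czls"; after the second, "bykr".

bykr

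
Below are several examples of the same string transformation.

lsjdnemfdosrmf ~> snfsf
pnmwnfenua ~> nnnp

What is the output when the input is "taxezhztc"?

What's happening: move the first character to the end, then keep one character in every 3, starting at position 1 (positions 1st, 4th, 7th, ...).
For "taxezhztc" the result is "azt".
(Check on "lsjdnemfdosrmf": → "sjdnemfdosrmfl" → "snfsf" ✓)

azt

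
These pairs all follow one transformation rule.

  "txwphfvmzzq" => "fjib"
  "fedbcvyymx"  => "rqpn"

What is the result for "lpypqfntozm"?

xbkb

What's happening: shift every letter 12 places forward in the alphabet (wrapping around), then keep only the first 4 characters.
Starting from "lpypqfntozm": after the first operation, "xbkbcrzfaly"; after the second, "xbkb".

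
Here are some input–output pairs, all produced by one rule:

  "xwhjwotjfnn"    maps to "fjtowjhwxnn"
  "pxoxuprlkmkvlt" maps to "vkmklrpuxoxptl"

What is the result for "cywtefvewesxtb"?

The transformation: reverse the string, then move the first 2 characters to the end (rotate left by 2).
Applying both steps to "cywtefvewesxtb": "btxsewevfetwyc", then "xsewevfetwycbt".

xsewevfetwycbt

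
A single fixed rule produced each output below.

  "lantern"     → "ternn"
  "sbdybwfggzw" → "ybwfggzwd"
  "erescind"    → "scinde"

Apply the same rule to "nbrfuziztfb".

In each case the input is transformed by: delete the first 2 characters, then move the first character to the end.
Applying both steps to "nbrfuziztfb": "rfuziztfb", then "fuziztfbr".

fuziztfbr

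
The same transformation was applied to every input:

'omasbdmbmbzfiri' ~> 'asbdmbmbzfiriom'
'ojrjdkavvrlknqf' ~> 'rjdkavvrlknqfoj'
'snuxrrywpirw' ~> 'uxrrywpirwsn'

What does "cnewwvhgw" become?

ewwvhgwcn

Each output is the input with this applied: move the first 2 characters to the end (rotate left by 2).
Applying that to "cnewwvhgw" gives "ewwvhgwcn".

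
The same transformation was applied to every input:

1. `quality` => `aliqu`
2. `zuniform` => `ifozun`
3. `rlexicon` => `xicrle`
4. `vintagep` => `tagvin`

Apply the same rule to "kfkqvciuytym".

uytkfkqvci

In each case the input is transformed by: delete the last 2 characters, then move the last 3 characters to the front (rotate right by 3).
On "kfkqvciuytym": the first step gives "kfkqvciuyt", and the second then gives "uytkfkqvci".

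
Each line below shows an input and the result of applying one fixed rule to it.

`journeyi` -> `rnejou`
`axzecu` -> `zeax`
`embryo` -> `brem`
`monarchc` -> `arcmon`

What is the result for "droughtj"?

ughdro

In each case the input is transformed by: delete the last 2 characters, then swap the front and back halves of the string.
"droughtj" → "drough" → "ughdro".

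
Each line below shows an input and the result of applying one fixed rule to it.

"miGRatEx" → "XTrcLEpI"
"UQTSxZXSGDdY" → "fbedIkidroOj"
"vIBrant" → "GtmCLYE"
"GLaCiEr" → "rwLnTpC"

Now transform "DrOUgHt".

oCzfRsE

The pattern: flip the case of every letter, then shift every letter 11 places forward in the alphabet (wrapping around).
On "DrOUgHt": the first step gives "dRouGhT", and the second then gives "oCzfRsE".
(Check on "UQTSxZXSGDdY": → "uqtsXzxsgdDy" → "fbedIkidroOj" ✓)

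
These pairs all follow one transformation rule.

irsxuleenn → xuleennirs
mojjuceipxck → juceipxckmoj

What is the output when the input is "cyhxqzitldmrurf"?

The pattern: move the first 3 characters to the end (rotate left by 3).
Doing the same to "cyhxqzitldmrurf": "xqzitldmrurfcyh".

xqzitldmrurfcyh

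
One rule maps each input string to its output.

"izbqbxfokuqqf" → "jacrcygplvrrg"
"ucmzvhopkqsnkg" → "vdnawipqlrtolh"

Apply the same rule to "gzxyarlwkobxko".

hayzbsmxlpcylp

Each output is the input with this applied: shift every letter 1 place forward in the alphabet (wrapping around).
Applying that to "gzxyarlwkobxko" gives "hayzbsmxlpcylp".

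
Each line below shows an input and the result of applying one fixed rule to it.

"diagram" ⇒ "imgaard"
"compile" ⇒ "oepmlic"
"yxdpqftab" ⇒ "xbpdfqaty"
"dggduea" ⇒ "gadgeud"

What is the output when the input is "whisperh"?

The pattern: swap the first and last characters, then swap each adjacent pair of characters (1↔2, 3↔4, ...).
So "whisperh" becomes "hhsiepwr".

hhsiepwr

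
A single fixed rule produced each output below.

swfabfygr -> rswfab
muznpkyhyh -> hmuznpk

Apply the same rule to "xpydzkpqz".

zxpydz

What's happening: move the last character to the front, then delete the last 3 characters.
On "xpydzkpqz": the first step gives "zxpydzkpq", and the second then gives "zxpydz".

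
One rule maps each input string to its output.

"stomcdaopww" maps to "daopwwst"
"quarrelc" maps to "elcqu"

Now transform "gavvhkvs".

kvsga

The pattern: move the first 2 characters to the end (rotate left by 2), then delete the first 3 characters.
Applying both steps to "gavvhkvs": "vvhkvsga", then "kvsga".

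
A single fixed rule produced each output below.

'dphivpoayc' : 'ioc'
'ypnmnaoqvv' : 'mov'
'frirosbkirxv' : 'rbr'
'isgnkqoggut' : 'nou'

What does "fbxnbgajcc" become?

Each output is the input with this applied: delete the first 3 characters, then keep one character in every 3, starting at position 1 (positions 1st, 4th, 7th, ...).
So "fbxnbgajcc" becomes "nac".
(Check on "isgnkqoggut": → "nkqoggut" → "nou" ✓)

nac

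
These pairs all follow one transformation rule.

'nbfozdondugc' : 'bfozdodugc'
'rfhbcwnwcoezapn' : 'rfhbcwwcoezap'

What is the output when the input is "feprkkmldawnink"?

feprkkmldawik

Looking at the pairs, the operation is to remove every "n".
"feprkkmldawnink" → "feprkkmldawik".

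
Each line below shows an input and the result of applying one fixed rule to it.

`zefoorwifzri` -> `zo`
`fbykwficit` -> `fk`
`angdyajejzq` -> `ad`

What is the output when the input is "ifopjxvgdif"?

ip

Rule — keep one character in every 3, starting at position 1 (positions 1st, 4th, 7th, ...), then delete the last 2 characters.
So "ifopjxvgdif" becomes "ip".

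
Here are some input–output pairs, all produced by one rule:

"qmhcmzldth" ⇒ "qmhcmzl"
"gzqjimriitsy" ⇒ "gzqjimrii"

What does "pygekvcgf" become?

Each output is the input with this applied: delete the last 3 characters.
For "pygekvcgf" the result is "pygekv".

pygekv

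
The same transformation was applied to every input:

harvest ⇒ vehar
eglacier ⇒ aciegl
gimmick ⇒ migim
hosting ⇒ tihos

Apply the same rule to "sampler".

The rule is to delete the last 2 characters, then move the first 3 characters to the end (rotate left by 3).
Starting from "sampler": after the first operation, "sampl"; after the second, "plsam".

plsam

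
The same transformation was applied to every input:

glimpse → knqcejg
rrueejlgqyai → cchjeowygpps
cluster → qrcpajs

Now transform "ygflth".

Looking at the pairs, the operation is to shift every letter 2 places backward in the alphabet (wrapping around), then move the first 3 characters to the end (rotate left by 3).
For "ygflth", step one produces "wedjrf"; step two turns that into "jrfwed".
(Check on "cluster": → "ajsqrcp" → "qrcpajs" ✓)

jrfwed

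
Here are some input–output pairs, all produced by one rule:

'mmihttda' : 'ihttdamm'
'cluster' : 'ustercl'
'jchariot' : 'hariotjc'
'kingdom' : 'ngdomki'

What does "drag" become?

Each output is the input with this applied: move the first 2 characters to the end (rotate left by 2).
For "drag" the result is "agdr".

agdr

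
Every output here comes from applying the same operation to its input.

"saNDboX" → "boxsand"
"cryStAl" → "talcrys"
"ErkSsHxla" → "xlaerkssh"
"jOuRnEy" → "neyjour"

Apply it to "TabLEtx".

Rule — move the last 3 characters to the front (rotate right by 3), then convert every letter to lowercase.
Starting from "TabLEtx": after the first operation, "EtxTabL"; after the second, "etxtabl".

etxtabl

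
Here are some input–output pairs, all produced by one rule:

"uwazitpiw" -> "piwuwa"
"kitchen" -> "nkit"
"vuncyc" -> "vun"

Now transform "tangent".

Rule — move the first 3 characters to the end (rotate left by 3), then delete the first 3 characters.
Doing the same to "tangent": "ttan".

ttan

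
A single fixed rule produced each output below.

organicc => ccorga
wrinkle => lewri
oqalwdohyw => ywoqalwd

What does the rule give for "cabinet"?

The rule is to move the last 2 characters to the front (rotate right by 2), then delete the last 2 characters.
Working it through for "cabinet": intermediate "etcabin", final "etcab".

etcab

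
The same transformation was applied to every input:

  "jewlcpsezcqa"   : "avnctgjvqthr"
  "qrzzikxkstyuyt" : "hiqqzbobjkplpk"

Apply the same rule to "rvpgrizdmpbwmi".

The pattern: shift every letter 9 places backward in the alphabet (wrapping around).
So "rvpgrizdmpbwmi" becomes "imgxizqudgsndz".

imgxizqudgsndz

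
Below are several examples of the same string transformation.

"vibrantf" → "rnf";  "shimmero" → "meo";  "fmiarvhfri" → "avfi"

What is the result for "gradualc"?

dac

Looking at the pairs, the operation is to delete the first 3 characters, then keep every other character starting from the first (positions 1st, 3rd, 5th, ...).
For "gradualc", step one produces "dualc"; step two turns that into "dac".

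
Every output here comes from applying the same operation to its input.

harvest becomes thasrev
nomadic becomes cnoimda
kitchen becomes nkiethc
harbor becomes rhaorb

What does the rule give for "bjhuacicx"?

The pattern: swap the first and last characters, then take characters alternately from the front and the back (1st, last, 2nd, 2nd-last, ...).
For "bjhuacicx", step one produces "xjhuacicb"; step two turns that into "xbjchiuca".

xbjchiuca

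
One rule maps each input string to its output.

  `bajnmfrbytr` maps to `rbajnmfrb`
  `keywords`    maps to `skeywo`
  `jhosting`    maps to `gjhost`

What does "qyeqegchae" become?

Each output is the input with this applied: move the last 3 characters to the front (rotate right by 3), then delete the first 2 characters.
On "qyeqegchae" that produces "eqyeqegc".

eqyeqegc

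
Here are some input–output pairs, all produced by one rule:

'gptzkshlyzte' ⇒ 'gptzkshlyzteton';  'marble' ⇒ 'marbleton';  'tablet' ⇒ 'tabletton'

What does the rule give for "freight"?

What's happening: append "ton".
"freight" → "freightton".

freightton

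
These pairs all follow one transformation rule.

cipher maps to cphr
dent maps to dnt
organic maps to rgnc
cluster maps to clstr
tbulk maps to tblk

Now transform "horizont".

The transformation: remove every vowel.
"horizont" → "hrznt".

hrznt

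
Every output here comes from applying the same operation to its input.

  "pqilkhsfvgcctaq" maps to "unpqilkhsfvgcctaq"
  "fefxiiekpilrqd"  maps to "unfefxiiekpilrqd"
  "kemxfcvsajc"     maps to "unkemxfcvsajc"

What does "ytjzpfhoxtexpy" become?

Looking at the pairs, the operation is to prepend "un".
Applying that to "ytjzpfhoxtexpy" gives "unytjzpfhoxtexpy".

unytjzpfhoxtexpy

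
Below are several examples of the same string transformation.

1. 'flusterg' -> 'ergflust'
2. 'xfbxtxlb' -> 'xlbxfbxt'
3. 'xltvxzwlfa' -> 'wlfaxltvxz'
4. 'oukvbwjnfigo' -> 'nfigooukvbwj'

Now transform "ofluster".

teroflus

Rule — move the first character to the end, then swap the front and back halves of the string.
Applying both steps to "ofluster": "flustero", then "teroflus".
(Check on "oukvbwjnfigo": → "ukvbwjnfigoo" → "nfigooukvbwj" ✓)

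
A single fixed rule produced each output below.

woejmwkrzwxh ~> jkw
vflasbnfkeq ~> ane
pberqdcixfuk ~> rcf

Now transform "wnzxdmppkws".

Looking at the pairs, the operation is to delete the first 3 characters, then keep one character in every 3, starting at position 1 (positions 1st, 4th, 7th, ...).
Working it through for "wnzxdmppkws": intermediate "xdmppkws", final "xpw".

xpw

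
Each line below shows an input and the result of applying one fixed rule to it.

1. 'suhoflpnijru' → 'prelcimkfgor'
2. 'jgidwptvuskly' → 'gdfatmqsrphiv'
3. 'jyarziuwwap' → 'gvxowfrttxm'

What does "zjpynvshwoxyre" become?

The rule is to shift every letter 3 places backward in the alphabet (wrapping around).
Doing the same to "zjpynvshwoxyre": "wgmvkspetluvob".

wgmvkspetluvob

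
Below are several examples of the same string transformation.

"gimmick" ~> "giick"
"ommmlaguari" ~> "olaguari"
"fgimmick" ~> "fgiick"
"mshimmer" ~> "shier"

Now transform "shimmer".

Rule — remove every "m".
So "shimmer" becomes "shier".

shier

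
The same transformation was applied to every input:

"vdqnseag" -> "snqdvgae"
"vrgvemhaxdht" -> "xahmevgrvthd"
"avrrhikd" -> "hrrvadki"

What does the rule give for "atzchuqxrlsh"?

rxquhcztahsl

The rule is to reverse the string, then move the first 3 characters to the end (rotate left by 3).
So "atzchuqxrlsh" becomes "rxquhcztahsl".
(Check on "avrrhikd": → "dkihrrva" → "hrrvadki" ✓)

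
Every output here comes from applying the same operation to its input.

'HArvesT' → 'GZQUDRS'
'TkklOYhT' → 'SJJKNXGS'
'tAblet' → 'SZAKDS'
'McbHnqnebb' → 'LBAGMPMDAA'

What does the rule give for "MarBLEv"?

LZQAKDU

Each output is the input with this applied: shift every letter 1 place backward in the alphabet (wrapping around), then convert every letter to uppercase.
Working it through for "MarBLEv": intermediate "LzqAKDu", final "LZQAKDU".
(Check on "TkklOYhT": → "SjjkNXgS" → "SJJKNXGS" ✓)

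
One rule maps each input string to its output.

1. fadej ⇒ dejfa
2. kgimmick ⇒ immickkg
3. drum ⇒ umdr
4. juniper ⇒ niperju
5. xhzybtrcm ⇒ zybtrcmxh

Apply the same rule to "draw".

The transformation: move the first 2 characters to the end (rotate left by 2).
Applying that to "draw" gives "awdr".

awdr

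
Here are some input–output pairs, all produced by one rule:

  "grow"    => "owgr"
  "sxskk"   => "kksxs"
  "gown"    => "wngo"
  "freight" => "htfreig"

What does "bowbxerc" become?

Each output is the input with this applied: move the last 2 characters to the front (rotate right by 2).
Applying that to "bowbxerc" gives "rcbowbxe".

rcbowbxe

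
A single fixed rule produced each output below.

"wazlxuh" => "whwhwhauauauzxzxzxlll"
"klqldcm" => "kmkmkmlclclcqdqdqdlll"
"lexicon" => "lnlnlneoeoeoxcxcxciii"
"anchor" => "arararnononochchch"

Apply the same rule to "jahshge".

Each output is the input with this applied: repeat every character 3 times, then take characters alternately from the front and the back (1st, last, 2nd, 2nd-last, ...).
On "jahshge": the first step gives "jjjaaahhhssshhhgggeee", and the second then gives "jejejeagagaghhhhhhsss".

jejejeagagaghhhhhhsss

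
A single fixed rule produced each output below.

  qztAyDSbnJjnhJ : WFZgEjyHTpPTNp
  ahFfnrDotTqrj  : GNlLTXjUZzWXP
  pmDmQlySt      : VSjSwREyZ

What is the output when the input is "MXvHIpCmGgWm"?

The rule is to shift every letter 6 places forward in the alphabet (wrapping around), then flip the case of every letter.
For "MXvHIpCmGgWm", step one produces "SDbNOvIsMmCs"; step two turns that into "sdBnoViSmMcS".
(Check on "qztAyDSbnJjnhJ": → "wfzGeJYhtPptnP" → "WFZgEjyHTpPTNp" ✓)

sdBnoViSmMcS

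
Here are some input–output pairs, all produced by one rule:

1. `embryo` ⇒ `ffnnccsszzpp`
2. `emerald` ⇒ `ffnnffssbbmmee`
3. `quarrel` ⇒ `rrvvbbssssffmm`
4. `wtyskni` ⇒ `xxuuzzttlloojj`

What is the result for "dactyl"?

Each output is the input with this applied: shift every letter 1 place forward in the alphabet (wrapping around), then double every character.
Applying both steps to "dactyl": "ebduzm", then "eebbdduuzzmm".

eebbdduuzzmm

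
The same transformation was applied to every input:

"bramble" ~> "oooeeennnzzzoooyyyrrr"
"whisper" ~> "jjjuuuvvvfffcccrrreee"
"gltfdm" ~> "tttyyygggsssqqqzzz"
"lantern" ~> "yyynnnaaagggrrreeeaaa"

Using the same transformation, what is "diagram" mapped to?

qqqvvvnnnttteeennnzzz

Looking at the pairs, the operation is to repeat every character 3 times, then shift every letter 13 places forward in the alphabet (wrapping around) — i.e. ROT13.
Starting from "diagram": after the first operation, "dddiiiaaagggrrraaammm"; after the second, "qqqvvvnnnttteeennnzzz".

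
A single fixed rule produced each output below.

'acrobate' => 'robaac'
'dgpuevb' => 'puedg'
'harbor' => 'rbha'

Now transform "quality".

aliqu

Each output is the input with this applied: delete the last 2 characters, then move the first 2 characters to the end (rotate left by 2).
For "quality" the result is "aliqu".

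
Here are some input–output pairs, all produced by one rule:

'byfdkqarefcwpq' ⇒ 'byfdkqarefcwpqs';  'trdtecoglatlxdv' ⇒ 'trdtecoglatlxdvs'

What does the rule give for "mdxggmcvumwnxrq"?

Rule — append "s".
On "mdxggmcvumwnxrq" that produces "mdxggmcvumwnxrqs".

mdxggmcvumwnxrqs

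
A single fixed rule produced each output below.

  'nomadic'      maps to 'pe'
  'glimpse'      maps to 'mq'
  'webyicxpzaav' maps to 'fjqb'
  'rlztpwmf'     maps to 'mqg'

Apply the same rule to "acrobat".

The transformation: shift every letter 1 place forward in the alphabet (wrapping around), then keep one character in every 3, starting at position 2 (positions 2nd, 5th, 8th, ...).
For "acrobat" the result is "dc".

dc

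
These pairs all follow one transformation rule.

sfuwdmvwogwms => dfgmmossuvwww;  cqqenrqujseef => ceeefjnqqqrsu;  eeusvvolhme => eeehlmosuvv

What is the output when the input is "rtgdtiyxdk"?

ddgikrttxy

Rule — sort the characters into alphabetical order.
So "rtgdtiyxdk" becomes "ddgikrttxy".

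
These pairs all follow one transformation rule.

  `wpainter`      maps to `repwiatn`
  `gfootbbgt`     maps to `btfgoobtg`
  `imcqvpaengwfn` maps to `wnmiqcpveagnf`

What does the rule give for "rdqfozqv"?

vqdrfqzo

Each output is the input with this applied: swap each adjacent pair of characters (1↔2, 3↔4, ...), then move the last 2 characters to the front (rotate right by 2).
For "rdqfozqv", step one produces "drfqzovq"; step two turns that into "vqdrfqzo".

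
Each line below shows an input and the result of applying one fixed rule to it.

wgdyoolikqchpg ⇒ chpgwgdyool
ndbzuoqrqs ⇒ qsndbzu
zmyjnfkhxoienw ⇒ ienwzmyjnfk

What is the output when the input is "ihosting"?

What's happening: swap the front and back halves of the string, then delete the first 3 characters.
Starting from "ihosting": after the first operation, "tingihos"; after the second, "gihos".
(Check on "zmyjnfkhxoienw": → "hxoienwzmyjnfk" → "ienwzmyjnfk" ✓)

gihos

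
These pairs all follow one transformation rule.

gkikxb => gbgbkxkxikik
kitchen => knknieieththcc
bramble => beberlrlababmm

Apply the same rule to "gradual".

What's happening: double every character, then take characters alternately from the front and the back (1st, last, 2nd, 2nd-last, ...).
Applying both steps to "gradual": "ggrraadduuaall", then "glglraraauaudd".

glglraraauaudd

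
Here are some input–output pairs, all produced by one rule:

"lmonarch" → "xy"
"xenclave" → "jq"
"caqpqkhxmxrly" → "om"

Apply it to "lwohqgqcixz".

The transformation: shift every letter 12 places forward in the alphabet (wrapping around), then keep only the first 2 characters.
Applying that to "lwohqgqcixz" gives "xi".

xi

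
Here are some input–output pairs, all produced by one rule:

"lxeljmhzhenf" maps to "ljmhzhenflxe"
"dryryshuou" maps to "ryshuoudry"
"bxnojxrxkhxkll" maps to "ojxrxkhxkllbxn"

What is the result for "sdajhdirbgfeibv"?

Each output is the input with this applied: move the first 3 characters to the end (rotate left by 3).
For "sdajhdirbgfeibv" the result is "jhdirbgfeibvsda".

jhdirbgfeibvsda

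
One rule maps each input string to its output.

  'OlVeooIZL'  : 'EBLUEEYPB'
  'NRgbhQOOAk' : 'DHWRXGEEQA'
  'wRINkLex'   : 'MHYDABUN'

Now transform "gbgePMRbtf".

Looking at the pairs, the operation is to shift every letter 10 places backward in the alphabet (wrapping around), then convert every letter to uppercase.
Starting from "gbgePMRbtf": after the first operation, "wrwuFCHrjv"; after the second, "WRWUFCHRJV".

WRWUFCHRJV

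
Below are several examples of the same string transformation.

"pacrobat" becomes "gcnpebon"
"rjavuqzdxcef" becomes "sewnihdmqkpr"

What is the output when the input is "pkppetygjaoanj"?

Rule — move the last character to the front, then shift every letter 13 places forward in the alphabet (wrapping around) — i.e. ROT13.
"pkppetygjaoanj" → "jpkppetygjaoan" → "wcxccrgltwnbna".

wcxccrgltwnbna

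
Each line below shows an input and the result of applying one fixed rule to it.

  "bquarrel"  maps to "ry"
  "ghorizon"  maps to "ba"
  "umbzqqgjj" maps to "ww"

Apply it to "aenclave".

ir

Rule — shift every letter 13 places forward in the alphabet (wrapping around) — i.e. ROT13, then keep only the last 2 characters.
"aenclave" → "nrapynir" → "ir".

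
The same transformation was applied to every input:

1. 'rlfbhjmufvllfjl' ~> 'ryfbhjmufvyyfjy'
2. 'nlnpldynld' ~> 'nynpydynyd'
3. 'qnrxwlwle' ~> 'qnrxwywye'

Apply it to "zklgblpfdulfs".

zkygbypfduyfs

Looking at the pairs, the operation is to replace every "l" with "y".
For "zklgblpfdulfs" the result is "zkygbypfduyfs".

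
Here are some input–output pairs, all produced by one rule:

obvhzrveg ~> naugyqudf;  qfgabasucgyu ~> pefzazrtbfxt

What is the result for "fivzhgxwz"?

Each output is the input with this applied: shift every letter 1 place backward in the alphabet (wrapping around).
Applying that to "fivzhgxwz" gives "ehuygfwvy".

ehuygfwvy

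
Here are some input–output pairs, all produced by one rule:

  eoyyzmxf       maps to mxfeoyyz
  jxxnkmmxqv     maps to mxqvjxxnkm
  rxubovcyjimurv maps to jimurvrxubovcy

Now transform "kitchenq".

enqkitch

Rule — move the first character to the end, then swap the front and back halves of the string.
Applying both steps to "kitchenq": "itchenqk", then "enqkitch".
(Check on "jxxnkmmxqv": → "xxnkmmxqvj" → "mxqvjxxnkm" ✓)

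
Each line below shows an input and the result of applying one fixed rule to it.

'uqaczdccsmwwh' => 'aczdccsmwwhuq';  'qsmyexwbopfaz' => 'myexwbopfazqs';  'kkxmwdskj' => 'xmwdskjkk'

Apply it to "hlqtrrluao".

qtrrluaohl

Looking at the pairs, the operation is to move the first 2 characters to the end (rotate left by 2).
So "hlqtrrluao" becomes "qtrrluaohl".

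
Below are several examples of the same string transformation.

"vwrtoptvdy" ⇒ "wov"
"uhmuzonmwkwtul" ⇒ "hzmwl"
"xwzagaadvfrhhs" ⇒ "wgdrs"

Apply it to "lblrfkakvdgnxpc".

What's happening: keep one character in every 3, starting at position 2 (positions 2nd, 5th, 8th, ...).
Doing the same to "lblrfkakvdgnxpc": "bfkgp".

bfkgp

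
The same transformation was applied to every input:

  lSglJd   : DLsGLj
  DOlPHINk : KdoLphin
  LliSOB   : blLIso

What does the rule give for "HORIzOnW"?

What's happening: flip the case of every letter, then move the last character to the front.
Starting from "HORIzOnW": after the first operation, "horiZoNw"; after the second, "whoriZoN".

whoriZoN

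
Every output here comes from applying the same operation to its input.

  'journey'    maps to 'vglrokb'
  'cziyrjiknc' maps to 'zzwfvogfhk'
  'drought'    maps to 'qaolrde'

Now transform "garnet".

qdxokb

In each case the input is transformed by: shift every letter 3 places backward in the alphabet (wrapping around), then move the last character to the front.
Applying that to "garnet" gives "qdxokb".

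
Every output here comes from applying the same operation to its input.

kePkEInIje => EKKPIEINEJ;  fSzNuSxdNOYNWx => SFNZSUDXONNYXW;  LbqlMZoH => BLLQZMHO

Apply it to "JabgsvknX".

What's happening: swap each adjacent pair of characters (1↔2, 3↔4, ...), then convert every letter to uppercase.
Applying both steps to "JabgsvknX": "aJgbvsnkX", then "AJGBVSNKX".

AJGBVSNKX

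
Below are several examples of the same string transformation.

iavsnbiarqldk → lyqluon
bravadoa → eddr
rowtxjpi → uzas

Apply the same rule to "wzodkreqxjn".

zrnhaq

The rule is to shift every letter 3 places forward in the alphabet (wrapping around), then keep every other character starting from the first (positions 1st, 3rd, 5th, ...).
For "wzodkreqxjn", step one produces "zcrgnuhtamq"; step two turns that into "zrnhaq".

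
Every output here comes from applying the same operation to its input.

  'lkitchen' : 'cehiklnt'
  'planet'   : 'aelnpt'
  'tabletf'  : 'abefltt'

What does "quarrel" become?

aelqrru

What's happening: sort the characters into alphabetical order.
For "quarrel" the result is "aelqrru".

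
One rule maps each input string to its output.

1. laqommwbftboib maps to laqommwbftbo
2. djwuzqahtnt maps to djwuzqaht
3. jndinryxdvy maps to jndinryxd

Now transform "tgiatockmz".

tgiatock

Looking at the pairs, the operation is to delete the last 2 characters.
On "tgiatockmz" that produces "tgiatock".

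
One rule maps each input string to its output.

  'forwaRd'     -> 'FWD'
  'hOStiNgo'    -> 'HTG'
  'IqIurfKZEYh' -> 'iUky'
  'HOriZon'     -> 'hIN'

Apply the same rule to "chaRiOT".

The pattern: flip the case of every letter, then keep one character in every 3, starting at position 1 (positions 1st, 4th, 7th, ...).
Applying both steps to "chaRiOT": "CHArIot", then "Crt".

Crt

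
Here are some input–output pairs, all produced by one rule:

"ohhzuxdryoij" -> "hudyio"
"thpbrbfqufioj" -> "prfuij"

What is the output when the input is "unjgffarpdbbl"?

Rule — move the first character to the end, then keep every other character starting from the second (positions 2nd, 4th, 6th, ...).
Applying both steps to "unjgffarpdbbl": "njgffarpdbblu", then "jfapbl".
(Check on "ohhzuxdryoij": → "hhzuxdryoijo" → "hudyio" ✓)

jfapbl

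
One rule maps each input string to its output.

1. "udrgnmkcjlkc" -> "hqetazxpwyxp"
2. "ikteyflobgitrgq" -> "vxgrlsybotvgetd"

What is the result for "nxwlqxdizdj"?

Each output is the input with this applied: shift every letter 13 places forward in the alphabet (wrapping around) — i.e. ROT13.
So "nxwlqxdizdj" becomes "akjydkqvmqw".

akjydkqvmqw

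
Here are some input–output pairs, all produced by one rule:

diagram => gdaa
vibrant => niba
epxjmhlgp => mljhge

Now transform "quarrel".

In each case the input is transformed by: sort the characters into reverse alphabetical order, then delete the first 3 characters.
"quarrel" → "urrqlea" → "qlea".

qlea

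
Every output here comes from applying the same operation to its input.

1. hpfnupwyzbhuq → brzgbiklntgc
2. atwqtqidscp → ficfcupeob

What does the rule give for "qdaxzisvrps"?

Looking at the pairs, the operation is to delete the first character, then shift every letter 12 places forward in the alphabet (wrapping around).
"qdaxzisvrps" → "pmjluehdbe".

pmjluehdbe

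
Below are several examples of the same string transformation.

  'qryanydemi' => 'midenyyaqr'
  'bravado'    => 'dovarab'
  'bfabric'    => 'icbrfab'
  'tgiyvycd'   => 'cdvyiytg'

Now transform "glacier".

ercilag

The pattern: reverse the string, then swap each adjacent pair of characters (1↔2, 3↔4, ...).
Working it through for "glacier": intermediate "reicalg", final "ercilag".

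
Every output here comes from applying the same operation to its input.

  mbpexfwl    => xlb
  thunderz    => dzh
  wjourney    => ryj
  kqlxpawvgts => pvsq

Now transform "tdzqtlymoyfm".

tmfd

The transformation: keep one character in every 3, starting at position 2 (positions 2nd, 5th, 8th, ...), then move the first character to the end.
Starting from "tdzqtlymoyfm": after the first operation, "dtmf"; after the second, "tmfd".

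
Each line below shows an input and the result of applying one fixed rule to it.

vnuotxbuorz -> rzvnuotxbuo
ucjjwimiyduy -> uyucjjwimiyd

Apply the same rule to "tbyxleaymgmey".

eytbyxleaymgm

In each case the input is transformed by: move the last 2 characters to the front (rotate right by 2).
For "tbyxleaymgmey" the result is "eytbyxleaymgm".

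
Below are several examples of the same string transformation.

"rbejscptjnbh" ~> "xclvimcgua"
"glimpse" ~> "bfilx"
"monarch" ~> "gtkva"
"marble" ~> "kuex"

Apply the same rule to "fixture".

qmnkx

What's happening: delete the first 2 characters, then shift every letter 7 places backward in the alphabet (wrapping around).
For "fixture", step one produces "xture"; step two turns that into "qmnkx".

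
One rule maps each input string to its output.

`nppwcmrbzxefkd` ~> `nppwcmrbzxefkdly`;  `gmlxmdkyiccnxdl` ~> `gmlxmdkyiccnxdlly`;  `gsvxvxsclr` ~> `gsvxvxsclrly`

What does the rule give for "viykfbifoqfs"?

Looking at the pairs, the operation is to append "ly".
Applying that to "viykfbifoqfs" gives "viykfbifoqfsly".

viykfbifoqfsly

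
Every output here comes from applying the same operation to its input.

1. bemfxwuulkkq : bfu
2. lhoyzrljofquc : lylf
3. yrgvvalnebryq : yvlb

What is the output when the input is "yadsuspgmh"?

What's happening: keep one character in every 3, starting at position 1 (positions 1st, 4th, 7th, ...), then delete the last character.
On "yadsuspgmh": the first step gives "ysph", and the second then gives "ysp".

ysp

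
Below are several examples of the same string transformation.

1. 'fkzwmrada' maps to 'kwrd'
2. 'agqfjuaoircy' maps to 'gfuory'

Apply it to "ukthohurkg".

khhrg

Each output is the input with this applied: keep every other character starting from the second (positions 2nd, 4th, 6th, ...).
Applying that to "ukthohurkg" gives "khhrg".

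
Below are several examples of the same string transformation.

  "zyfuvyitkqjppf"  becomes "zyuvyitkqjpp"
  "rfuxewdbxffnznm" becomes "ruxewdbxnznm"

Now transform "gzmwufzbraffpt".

The pattern: remove every "f".
Applying that to "gzmwufzbraffpt" gives "gzmwuzbrapt".

gzmwuzbrapt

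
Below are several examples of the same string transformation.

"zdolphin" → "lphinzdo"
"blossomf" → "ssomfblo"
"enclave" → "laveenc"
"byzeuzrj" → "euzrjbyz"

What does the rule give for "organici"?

aniciorg

The rule is to move the first 3 characters to the end (rotate left by 3).
So "organici" becomes "aniciorg".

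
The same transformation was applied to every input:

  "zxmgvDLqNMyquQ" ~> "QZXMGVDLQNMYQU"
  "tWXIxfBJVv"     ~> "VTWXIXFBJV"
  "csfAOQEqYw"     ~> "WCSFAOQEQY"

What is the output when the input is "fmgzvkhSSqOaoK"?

KFMGZVKHSSQOAO

In each case the input is transformed by: move the last character to the front, then convert every letter to uppercase.
Working it through for "fmgzvkhSSqOaoK": intermediate "KfmgzvkhSSqOao", final "KFMGZVKHSSQOAO".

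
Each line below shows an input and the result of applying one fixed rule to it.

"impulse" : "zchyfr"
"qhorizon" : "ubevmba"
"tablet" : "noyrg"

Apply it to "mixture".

vkgher

Looking at the pairs, the operation is to shift every letter 13 places forward in the alphabet (wrapping around) — i.e. ROT13, then delete the first character.
On "mixture": the first step gives "zvkgher", and the second then gives "vkgher".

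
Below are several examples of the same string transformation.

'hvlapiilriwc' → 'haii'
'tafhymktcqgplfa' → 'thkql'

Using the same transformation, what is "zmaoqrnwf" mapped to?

Looking at the pairs, the operation is to keep one character in every 3, starting at position 1 (positions 1st, 4th, 7th, ...).
Applying that to "zmaoqrnwf" gives "zon".

zon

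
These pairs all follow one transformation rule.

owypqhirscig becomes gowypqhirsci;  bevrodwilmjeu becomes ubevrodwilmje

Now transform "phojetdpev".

Looking at the pairs, the operation is to move the last character to the front.
For "phojetdpev" the result is "vphojetdpe".

vphojetdpe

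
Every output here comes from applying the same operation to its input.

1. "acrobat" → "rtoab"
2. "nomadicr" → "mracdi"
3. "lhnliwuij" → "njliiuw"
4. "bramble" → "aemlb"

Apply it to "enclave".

The pattern: delete the first 2 characters, then take characters alternately from the front and the back (1st, last, 2nd, 2nd-last, ...).
Applying both steps to "enclave": "clave", then "celva".
(Check on "nomadicr": → "madicr" → "mracdi" ✓)

celva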